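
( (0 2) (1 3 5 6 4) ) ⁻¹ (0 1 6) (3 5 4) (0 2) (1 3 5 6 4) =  (1 5 6) (2 3 4) 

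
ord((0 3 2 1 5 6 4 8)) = 8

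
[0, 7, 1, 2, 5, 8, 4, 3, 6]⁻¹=[0, 2, 3, 7, 6, 4, 8, 1, 5]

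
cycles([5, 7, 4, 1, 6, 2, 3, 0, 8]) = (0 5 2 4 6 3 1 7)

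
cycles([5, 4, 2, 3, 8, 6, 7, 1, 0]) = (0 5 6 7 1 4 8)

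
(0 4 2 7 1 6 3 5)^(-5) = (0 7 3 4 1 5 2 6)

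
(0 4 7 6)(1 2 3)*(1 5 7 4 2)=(0 2 3 5 7 6)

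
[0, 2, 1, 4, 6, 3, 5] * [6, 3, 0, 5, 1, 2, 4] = [6, 0, 3, 1, 4, 5, 2]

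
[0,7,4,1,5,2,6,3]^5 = [0,3,5,7,2,4,6,1]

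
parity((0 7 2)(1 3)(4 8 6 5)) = even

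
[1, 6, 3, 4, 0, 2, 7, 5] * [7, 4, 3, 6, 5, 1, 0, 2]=[4, 0, 6, 5, 7, 3, 2, 1]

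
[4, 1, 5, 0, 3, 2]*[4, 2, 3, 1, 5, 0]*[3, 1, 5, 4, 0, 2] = [2, 5, 3, 0, 1, 4]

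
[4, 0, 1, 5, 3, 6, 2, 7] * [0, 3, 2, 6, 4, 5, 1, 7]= [4, 0, 3, 5, 6, 1, 2, 7]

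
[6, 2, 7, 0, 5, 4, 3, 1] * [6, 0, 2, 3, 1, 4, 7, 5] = [7, 2, 5, 6, 4, 1, 3, 0]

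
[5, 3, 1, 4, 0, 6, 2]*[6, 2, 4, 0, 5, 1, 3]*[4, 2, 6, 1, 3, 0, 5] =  [2, 4, 6, 0, 5, 1, 3]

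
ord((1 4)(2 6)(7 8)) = 2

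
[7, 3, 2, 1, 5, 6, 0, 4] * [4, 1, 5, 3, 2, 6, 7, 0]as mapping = [0→0, 1→3, 2→5, 3→1, 4→6, 5→7, 6→4, 7→2]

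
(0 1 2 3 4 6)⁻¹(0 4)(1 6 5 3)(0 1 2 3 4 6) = (0 5 4 2)(1 6)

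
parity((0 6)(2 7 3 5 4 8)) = even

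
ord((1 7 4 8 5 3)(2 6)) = 6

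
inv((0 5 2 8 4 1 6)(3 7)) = (0 6 1 4 8 2 5)(3 7)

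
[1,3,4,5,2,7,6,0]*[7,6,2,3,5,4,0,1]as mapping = [0→6,1→3,2→5,3→4,4→2,5→1,6→0,7→7]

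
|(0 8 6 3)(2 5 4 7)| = 4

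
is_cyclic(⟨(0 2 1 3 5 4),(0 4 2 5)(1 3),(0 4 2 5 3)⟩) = no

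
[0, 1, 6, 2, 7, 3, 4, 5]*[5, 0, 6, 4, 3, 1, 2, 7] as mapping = [0→5, 1→0, 2→2, 3→6, 4→7, 5→4, 6→3, 7→1] 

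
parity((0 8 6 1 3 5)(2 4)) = even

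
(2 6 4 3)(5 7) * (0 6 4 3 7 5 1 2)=(0 6 3)(1 2 4 7)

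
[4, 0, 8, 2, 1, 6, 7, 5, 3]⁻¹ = [1, 4, 3, 8, 0, 7, 5, 6, 2]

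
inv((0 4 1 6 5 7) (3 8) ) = (0 7 5 6 1 4) (3 8) 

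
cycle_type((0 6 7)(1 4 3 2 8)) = 3.5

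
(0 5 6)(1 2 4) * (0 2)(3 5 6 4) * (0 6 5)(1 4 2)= (0 5 2 3)(1 6)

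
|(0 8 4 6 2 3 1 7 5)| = 9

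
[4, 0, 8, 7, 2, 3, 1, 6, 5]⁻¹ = [1, 6, 4, 5, 0, 8, 7, 3, 2]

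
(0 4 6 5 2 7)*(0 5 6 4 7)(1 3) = (0 7 5 2)(1 3)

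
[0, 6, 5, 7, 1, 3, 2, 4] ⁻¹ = [0, 4, 6, 5, 7, 2, 1, 3] 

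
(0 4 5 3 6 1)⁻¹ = (0 1 6 3 5 4)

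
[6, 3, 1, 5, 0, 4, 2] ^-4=[1, 4, 5, 0, 2, 6, 3] 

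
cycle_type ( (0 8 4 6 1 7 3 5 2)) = 9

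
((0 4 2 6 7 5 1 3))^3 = (0 6 1 4 7 3 2 5)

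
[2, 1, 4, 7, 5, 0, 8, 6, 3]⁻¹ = [5, 1, 0, 8, 2, 4, 7, 3, 6]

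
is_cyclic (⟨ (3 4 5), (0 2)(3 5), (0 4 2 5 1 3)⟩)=no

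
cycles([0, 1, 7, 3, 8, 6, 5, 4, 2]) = (2 7 4 8)(5 6)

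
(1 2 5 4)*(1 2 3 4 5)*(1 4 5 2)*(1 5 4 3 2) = (1 2 3 4 5)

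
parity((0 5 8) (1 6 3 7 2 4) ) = odd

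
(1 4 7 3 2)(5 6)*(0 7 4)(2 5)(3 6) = (0 7 6 2 1)(3 5)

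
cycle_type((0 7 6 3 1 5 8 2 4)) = 9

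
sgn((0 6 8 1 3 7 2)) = 1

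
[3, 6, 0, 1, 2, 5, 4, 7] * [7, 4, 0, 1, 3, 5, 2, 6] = [1, 2, 7, 4, 0, 5, 3, 6]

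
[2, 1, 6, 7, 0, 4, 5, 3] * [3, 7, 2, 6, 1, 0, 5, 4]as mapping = [0→2, 1→7, 2→5, 3→4, 4→3, 5→1, 6→0, 7→6]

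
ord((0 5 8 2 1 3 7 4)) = 8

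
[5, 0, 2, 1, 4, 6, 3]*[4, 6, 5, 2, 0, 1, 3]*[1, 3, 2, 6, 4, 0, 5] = [3, 4, 0, 5, 1, 6, 2]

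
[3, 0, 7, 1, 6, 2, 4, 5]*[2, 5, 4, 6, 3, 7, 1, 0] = [6, 2, 0, 5, 1, 4, 3, 7]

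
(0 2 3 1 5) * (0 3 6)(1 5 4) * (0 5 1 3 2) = (1 4 3)(2 6 5)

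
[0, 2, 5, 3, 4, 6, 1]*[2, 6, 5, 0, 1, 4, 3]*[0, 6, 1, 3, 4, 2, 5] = [1, 2, 4, 0, 6, 3, 5]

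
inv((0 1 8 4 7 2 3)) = (0 3 2 7 4 8 1)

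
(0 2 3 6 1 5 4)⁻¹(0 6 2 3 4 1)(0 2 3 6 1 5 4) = (0 5 2 1 3 6)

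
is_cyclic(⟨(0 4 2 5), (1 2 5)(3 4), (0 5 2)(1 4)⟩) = no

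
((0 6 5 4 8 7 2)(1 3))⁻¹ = (0 2 7 8 4 5 6)(1 3)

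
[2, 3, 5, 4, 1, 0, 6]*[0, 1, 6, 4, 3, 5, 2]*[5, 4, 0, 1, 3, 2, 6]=[6, 3, 2, 1, 4, 5, 0]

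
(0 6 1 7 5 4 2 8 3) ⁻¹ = (0 3 8 2 4 5 7 1 6) 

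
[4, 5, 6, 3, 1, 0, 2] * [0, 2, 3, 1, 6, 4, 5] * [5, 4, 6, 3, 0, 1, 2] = [2, 0, 1, 4, 6, 5, 3]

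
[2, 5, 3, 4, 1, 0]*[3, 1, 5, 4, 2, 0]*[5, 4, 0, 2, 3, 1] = [1, 5, 3, 0, 4, 2]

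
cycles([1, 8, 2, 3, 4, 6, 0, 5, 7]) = (0 1 8 7 5 6) 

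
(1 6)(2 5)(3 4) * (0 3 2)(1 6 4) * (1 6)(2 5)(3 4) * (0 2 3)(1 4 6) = (0 6 4 5 2 3 1)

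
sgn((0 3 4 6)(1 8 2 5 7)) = -1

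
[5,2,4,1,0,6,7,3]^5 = [1,6,7,5,3,2,4,0]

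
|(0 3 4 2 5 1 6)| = 7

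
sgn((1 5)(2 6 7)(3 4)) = 1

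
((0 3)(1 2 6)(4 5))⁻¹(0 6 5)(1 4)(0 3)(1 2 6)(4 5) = (1 4 3)(2 5)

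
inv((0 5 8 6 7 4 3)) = (0 3 4 7 6 8 5)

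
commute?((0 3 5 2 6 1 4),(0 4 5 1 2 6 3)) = no:(0 3 5 2 6 1 4)*(0 4 5 1 2 6 3) = (1 5 6 2 3),(0 4 5 1 2 6 3)*(0 3 5 2 6 1 4) = (1 6 5 4 2)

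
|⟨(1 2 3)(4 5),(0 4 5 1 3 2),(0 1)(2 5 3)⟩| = 720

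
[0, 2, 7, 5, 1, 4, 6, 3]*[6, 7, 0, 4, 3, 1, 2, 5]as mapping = [0→6, 1→0, 2→5, 3→1, 4→7, 5→3, 6→2, 7→4]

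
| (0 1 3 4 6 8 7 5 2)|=9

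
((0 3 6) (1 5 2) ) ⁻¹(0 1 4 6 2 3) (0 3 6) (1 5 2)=(0 1 6 3 5 4) 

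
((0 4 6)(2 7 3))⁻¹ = (0 6 4)(2 3 7)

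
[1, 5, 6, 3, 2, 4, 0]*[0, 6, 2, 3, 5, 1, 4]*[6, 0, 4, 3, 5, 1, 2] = [2, 0, 5, 3, 4, 1, 6]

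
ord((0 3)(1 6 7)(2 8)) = 6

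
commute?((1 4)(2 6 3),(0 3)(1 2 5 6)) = no:(1 4)(2 6 3)*(0 3)(1 2 5 6) = (0 3 5 6)(1 4 2),(0 3)(1 2 5 6)*(1 4)(2 6 3) = (0 2 5 3)(1 6 4)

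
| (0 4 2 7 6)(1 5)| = 10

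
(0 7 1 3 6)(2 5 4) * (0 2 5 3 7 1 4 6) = (0 1 7 4 5 6 2 3)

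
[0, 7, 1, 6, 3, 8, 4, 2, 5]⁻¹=[0, 2, 7, 4, 6, 8, 3, 1, 5]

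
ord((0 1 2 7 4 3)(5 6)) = 6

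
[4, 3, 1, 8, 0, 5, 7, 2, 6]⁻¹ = [4, 2, 7, 1, 0, 5, 8, 6, 3]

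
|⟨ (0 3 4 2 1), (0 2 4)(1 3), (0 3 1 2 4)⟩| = 120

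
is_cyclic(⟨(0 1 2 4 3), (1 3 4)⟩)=no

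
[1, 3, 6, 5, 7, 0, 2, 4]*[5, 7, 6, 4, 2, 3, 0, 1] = [7, 4, 0, 3, 1, 5, 6, 2]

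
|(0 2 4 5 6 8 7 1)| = 8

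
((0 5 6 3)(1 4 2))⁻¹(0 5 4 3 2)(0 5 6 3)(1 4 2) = (0 1 5 6 2)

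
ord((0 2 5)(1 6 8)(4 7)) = 6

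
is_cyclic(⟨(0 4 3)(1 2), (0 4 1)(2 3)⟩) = no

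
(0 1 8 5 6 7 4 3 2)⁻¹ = (0 2 3 4 7 6 5 8 1)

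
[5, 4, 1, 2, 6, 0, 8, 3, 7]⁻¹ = [5, 2, 3, 7, 1, 0, 4, 8, 6]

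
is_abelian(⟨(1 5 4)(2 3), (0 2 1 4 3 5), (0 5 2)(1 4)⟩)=no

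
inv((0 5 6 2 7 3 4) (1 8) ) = (0 4 3 7 2 6 5) (1 8) 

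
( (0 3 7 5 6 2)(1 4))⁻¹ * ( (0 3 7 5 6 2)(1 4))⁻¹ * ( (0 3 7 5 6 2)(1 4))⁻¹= (0 5)(1 4)(2 7)(3 6)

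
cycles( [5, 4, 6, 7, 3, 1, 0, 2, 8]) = (0 5 1 4 3 7 2 6)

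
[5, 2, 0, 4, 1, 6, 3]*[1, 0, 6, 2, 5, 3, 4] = [3, 6, 1, 5, 0, 4, 2]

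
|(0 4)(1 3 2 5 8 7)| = 6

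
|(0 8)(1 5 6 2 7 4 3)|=14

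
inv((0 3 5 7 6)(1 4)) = (0 6 7 5 3)(1 4)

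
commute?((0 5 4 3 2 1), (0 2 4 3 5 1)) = no:(0 5 4 3 2 1) * (0 2 4 3 5 1) = (0 1 2)(3 4 5), (0 2 4 3 5 1) * (0 5 4 3 2 1) = (0 1 5)(2 3 4)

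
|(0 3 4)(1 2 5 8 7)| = 15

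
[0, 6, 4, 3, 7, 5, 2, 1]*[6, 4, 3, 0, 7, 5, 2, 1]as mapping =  [0→6, 1→2, 2→7, 3→0, 4→1, 5→5, 6→3, 7→4]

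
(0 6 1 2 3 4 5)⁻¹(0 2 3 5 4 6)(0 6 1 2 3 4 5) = (0 5 1 6 3 4)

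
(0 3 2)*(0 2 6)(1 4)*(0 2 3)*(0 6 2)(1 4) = (0 6)(2 3)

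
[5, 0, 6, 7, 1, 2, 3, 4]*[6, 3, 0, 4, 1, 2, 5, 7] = [2, 6, 5, 7, 3, 0, 4, 1]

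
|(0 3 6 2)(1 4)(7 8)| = 4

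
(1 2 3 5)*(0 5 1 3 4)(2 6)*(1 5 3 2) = (0 3 5 2 4)(1 6)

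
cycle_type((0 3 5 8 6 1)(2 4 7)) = 3.6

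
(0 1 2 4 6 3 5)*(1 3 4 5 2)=(0 3 2 5)(4 6)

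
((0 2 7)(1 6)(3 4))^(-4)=(0 7 2)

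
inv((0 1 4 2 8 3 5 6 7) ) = (0 7 6 5 3 8 2 4 1) 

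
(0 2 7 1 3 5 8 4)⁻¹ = (0 4 8 5 3 1 7 2)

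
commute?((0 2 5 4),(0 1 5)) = no:(0 2 5 4)*(0 1 5) = (0 2)(1 5 4),(0 1 5)*(0 2 5 4) = (0 1 4)(2 5)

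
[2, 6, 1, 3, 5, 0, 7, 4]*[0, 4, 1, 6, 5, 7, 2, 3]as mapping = [0→1, 1→2, 2→4, 3→6, 4→7, 5→0, 6→3, 7→5]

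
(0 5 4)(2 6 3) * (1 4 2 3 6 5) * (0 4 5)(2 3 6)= (0 1 5 3 6 2)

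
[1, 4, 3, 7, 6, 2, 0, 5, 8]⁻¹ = [6, 0, 5, 2, 1, 7, 4, 3, 8]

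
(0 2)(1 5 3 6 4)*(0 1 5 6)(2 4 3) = (0 4 5 2 1 6 3)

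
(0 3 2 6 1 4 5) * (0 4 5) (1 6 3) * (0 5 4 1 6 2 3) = (0 6 2) (1 4 5) 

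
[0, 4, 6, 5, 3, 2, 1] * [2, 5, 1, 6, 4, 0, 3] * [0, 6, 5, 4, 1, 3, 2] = [5, 1, 4, 0, 2, 6, 3]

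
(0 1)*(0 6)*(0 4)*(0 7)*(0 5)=(0 1 6 4 7 5)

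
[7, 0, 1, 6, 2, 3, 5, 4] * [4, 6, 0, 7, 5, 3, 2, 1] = [1, 4, 6, 2, 0, 7, 3, 5]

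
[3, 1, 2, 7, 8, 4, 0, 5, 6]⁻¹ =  [6, 1, 2, 0, 5, 7, 8, 3, 4]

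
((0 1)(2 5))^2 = ()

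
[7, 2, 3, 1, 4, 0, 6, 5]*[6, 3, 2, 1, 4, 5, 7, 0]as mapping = [0→0, 1→2, 2→1, 3→3, 4→4, 5→6, 6→7, 7→5]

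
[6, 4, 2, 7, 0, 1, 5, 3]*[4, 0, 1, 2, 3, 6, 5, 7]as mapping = [0→5, 1→3, 2→1, 3→7, 4→4, 5→0, 6→6, 7→2]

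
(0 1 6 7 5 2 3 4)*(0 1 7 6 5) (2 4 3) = (0 7) (1 5 4) 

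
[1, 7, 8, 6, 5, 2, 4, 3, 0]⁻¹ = [8, 0, 5, 7, 6, 4, 3, 1, 2]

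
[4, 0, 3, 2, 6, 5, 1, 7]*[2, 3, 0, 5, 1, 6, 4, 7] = [1, 2, 5, 0, 4, 6, 3, 7]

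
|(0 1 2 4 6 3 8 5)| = 8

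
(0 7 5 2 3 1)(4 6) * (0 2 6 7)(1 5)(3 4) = (1 2 4 7)(3 5 6)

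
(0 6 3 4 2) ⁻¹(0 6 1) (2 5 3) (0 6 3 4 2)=(0 5 4) (1 6 3) 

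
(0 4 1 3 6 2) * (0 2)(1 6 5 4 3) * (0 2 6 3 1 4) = (0 1 4 3 5)(2 6)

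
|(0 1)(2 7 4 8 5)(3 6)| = 10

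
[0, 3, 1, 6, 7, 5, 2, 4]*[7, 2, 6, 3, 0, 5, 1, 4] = [7, 3, 2, 1, 4, 5, 6, 0]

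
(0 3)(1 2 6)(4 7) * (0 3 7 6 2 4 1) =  (0 7 1 4 6)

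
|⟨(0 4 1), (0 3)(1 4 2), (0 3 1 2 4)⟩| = 120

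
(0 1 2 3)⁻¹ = (0 3 2 1)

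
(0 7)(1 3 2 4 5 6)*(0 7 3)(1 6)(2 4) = (0 3 4 5 1)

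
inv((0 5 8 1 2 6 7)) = (0 7 6 2 1 8 5)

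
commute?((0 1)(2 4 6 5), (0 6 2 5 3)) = no:(0 1)(2 4 6 5) * (0 6 2 5 3) = (0 1 6 3)(2 4), (0 6 2 5 3) * (0 1)(2 4 6 5) = (0 5 3 1)(4 6)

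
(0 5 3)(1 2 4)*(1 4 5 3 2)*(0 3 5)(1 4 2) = (0 5 1 4 2)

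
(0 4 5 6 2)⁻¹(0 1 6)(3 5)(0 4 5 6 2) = (1 2 4)(3 6)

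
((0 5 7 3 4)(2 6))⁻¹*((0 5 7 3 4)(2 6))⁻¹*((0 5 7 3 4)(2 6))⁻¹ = (0 7 4 5 3)(2 6)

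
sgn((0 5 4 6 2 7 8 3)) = -1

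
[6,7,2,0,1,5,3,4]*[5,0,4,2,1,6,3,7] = [3,7,4,5,0,6,2,1]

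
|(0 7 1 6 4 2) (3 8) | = 6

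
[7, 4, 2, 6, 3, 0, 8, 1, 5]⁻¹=[5, 7, 2, 4, 1, 8, 3, 0, 6]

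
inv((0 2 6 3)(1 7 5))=(0 3 6 2)(1 5 7)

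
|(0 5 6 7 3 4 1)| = 7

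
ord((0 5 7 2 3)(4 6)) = 10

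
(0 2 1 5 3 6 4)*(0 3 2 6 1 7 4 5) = (0 6 5 2 7 4 3 1)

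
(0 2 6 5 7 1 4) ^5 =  (0 1 5 2 4 7 6) 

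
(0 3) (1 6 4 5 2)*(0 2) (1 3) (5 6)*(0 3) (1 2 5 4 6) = (0 2) (1 4) (3 5) 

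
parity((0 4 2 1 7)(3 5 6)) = even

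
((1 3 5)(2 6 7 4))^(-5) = (1 3 5)(2 4 7 6)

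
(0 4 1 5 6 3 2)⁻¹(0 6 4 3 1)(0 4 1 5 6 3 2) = (1 2 5 4 3)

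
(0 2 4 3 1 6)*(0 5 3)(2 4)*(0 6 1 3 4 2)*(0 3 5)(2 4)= (0 4 6)(2 3 5)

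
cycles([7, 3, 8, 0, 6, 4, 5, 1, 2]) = (0 7 1 3)(2 8)(4 6 5)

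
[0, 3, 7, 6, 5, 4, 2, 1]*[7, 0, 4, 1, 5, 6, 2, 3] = [7, 1, 3, 2, 6, 5, 4, 0]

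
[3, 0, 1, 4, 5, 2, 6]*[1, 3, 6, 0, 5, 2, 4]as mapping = [0→0, 1→1, 2→3, 3→5, 4→2, 5→6, 6→4]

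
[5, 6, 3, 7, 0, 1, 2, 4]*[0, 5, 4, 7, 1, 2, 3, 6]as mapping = [0→2, 1→3, 2→7, 3→6, 4→0, 5→5, 6→4, 7→1]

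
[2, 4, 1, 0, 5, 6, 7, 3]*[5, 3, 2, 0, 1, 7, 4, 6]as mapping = [0→2, 1→1, 2→3, 3→5, 4→7, 5→4, 6→6, 7→0]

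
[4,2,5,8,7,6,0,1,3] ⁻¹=[6,7,1,8,0,2,5,4,3] 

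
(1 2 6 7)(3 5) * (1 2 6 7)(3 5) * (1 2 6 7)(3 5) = (1 7 6 2)(3 5)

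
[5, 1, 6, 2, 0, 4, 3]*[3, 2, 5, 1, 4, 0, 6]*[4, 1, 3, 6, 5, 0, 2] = [4, 3, 2, 0, 6, 5, 1]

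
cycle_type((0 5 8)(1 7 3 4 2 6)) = 3.6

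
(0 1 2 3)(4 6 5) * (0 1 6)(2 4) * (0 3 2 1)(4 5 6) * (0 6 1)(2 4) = (0 2 4 3 6 1 5)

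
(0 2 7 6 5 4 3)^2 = (0 7 5 3 2 6 4)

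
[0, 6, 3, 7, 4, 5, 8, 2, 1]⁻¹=[0, 8, 7, 2, 4, 5, 1, 3, 6]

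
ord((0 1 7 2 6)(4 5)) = 10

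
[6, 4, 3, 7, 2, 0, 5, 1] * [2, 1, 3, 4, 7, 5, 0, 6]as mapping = [0→0, 1→7, 2→4, 3→6, 4→3, 5→2, 6→5, 7→1]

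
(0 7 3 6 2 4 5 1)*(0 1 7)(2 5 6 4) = (3 4 6 5 7)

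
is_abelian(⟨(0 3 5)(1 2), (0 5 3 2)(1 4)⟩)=no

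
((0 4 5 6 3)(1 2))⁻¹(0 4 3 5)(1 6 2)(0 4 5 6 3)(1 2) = (0 6 4 5)(1 2 3)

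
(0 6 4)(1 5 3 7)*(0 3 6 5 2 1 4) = (0 5 6)(1 2)(3 7 4)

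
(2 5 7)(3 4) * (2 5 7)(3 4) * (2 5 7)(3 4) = (3 4)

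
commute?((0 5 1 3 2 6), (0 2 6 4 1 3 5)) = no:(0 5 1 3 2 6)*(0 2 6 4 1 3 5) = (1 5 3 6 2 4), (0 2 6 4 1 3 5)*(0 5 1 3 2 6) = (0 6 4 3 1 2)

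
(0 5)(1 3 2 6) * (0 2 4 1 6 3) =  (0 5 2 3 4 1)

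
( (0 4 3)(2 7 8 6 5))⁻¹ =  (0 3 4)(2 5 6 8 7)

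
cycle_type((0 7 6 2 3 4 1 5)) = 8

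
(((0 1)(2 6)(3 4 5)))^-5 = (0 1)(2 6)(3 4 5)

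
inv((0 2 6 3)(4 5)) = (0 3 6 2)(4 5)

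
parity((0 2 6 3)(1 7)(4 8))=odd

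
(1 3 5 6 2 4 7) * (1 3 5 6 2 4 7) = (1 5 2 7 3 6 4)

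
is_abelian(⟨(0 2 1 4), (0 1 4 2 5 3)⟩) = no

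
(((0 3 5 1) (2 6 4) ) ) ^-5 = (0 1 5 3) (2 6 4) 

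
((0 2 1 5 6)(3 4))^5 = (3 4)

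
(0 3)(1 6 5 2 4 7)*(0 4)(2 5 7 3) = (0 2)(1 6 7)(3 4)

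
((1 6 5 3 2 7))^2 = (1 5 2)(3 7 6)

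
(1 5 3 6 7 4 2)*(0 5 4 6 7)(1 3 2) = (0 5 2 3 7 6)(1 4)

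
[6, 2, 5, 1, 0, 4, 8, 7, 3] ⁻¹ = [4, 3, 1, 8, 5, 2, 0, 7, 6] 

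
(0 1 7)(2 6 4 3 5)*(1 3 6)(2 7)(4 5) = (0 3 4 6 5 7)(1 2)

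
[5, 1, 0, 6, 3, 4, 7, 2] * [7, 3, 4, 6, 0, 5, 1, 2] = [5, 3, 7, 1, 6, 0, 2, 4]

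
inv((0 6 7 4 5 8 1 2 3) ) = (0 3 2 1 8 5 4 7 6) 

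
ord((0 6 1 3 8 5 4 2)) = 8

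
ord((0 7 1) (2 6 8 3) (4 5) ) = 12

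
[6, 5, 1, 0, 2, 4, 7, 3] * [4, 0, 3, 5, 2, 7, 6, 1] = [6, 7, 0, 4, 3, 2, 1, 5]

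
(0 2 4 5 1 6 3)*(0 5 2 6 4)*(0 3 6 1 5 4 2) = (0 1 2 3 4)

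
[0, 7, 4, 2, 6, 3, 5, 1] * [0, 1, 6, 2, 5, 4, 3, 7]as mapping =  [0→0, 1→7, 2→5, 3→6, 4→3, 5→2, 6→4, 7→1]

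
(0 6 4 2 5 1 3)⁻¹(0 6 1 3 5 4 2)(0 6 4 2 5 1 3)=(0 1 2 5 6 4 3)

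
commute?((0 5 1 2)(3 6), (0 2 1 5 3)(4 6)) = no:(0 5 1 2)(3 6)*(0 2 1 5 3)(4 6) = (0 3 4 6), (0 2 1 5 3)(4 6)*(0 5 1 2)(3 6) = (3 5 6 4)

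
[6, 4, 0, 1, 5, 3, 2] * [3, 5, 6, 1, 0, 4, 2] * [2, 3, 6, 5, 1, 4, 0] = [6, 2, 5, 4, 1, 3, 0]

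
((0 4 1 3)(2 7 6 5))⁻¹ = (0 3 1 4)(2 5 6 7)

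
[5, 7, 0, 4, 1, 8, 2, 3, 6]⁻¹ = [2, 4, 6, 7, 3, 0, 8, 1, 5]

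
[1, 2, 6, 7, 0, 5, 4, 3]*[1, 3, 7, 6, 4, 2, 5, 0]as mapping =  [0→3, 1→7, 2→5, 3→0, 4→1, 5→2, 6→4, 7→6]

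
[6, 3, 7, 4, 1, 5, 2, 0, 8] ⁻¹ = [7, 4, 6, 1, 3, 5, 0, 2, 8] 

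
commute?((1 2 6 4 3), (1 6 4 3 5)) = no:(1 2 6 4 3)*(1 6 4 3 5) = (1 2 4 5)(3 6), (1 6 4 3 5)*(1 2 6 4 3) = (1 4)(2 6 3 5)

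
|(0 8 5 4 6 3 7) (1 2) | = 14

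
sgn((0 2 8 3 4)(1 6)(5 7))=1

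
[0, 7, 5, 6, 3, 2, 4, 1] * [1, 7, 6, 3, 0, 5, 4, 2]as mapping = [0→1, 1→2, 2→5, 3→4, 4→3, 5→6, 6→0, 7→7]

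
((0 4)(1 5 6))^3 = (0 4)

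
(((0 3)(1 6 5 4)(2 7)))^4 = ()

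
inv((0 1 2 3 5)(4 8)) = (0 5 3 2 1)(4 8)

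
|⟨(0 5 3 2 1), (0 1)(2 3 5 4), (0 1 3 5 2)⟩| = 360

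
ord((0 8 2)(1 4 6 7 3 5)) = 6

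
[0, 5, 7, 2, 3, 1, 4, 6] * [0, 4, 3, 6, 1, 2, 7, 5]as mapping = [0→0, 1→2, 2→5, 3→3, 4→6, 5→4, 6→1, 7→7]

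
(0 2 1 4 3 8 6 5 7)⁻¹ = (0 7 5 6 8 3 4 1 2)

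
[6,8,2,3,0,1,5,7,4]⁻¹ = [4,5,2,3,8,6,0,7,1]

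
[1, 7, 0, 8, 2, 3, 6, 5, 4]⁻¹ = [2, 0, 4, 5, 8, 7, 6, 1, 3]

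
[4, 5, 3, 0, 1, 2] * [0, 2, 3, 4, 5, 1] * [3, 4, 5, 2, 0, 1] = [1, 4, 0, 3, 5, 2] 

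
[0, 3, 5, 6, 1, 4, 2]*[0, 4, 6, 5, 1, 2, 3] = [0, 5, 2, 3, 4, 1, 6]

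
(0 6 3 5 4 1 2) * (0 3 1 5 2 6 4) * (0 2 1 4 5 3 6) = (0 5 2 6 4 3 1) 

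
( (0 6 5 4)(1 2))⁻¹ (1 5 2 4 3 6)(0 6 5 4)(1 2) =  (0 3 5 2 4 1)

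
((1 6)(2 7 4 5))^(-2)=(2 4)(5 7)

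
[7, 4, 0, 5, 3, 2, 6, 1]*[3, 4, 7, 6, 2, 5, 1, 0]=[0, 2, 3, 5, 6, 7, 1, 4]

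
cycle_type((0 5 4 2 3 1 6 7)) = 8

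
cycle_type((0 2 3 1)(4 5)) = 2.4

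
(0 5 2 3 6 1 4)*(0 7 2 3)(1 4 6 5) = (0 1 6 4 7 2)(3 5)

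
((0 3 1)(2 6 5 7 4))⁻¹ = (0 1 3)(2 4 7 5 6)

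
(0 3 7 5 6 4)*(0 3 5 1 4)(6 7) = (0 5 7 1 4 3 6)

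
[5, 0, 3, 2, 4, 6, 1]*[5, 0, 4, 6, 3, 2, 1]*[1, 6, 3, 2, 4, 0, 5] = [3, 0, 5, 4, 2, 6, 1]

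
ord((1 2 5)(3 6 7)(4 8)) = 6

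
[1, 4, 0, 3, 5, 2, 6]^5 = [0, 1, 2, 3, 4, 5, 6]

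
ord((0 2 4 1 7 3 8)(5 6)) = 14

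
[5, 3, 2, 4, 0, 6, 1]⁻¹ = [4, 6, 2, 1, 3, 0, 5]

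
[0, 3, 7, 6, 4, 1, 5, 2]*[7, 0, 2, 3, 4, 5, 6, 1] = [7, 3, 1, 6, 4, 0, 5, 2]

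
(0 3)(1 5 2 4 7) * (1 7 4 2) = (0 3)(1 5)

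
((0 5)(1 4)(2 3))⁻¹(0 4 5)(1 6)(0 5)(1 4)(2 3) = (0 5 1)(4 6)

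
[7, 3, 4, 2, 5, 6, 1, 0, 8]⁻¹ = [7, 6, 3, 1, 2, 4, 5, 0, 8]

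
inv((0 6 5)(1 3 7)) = (0 5 6)(1 7 3)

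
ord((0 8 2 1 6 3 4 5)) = 8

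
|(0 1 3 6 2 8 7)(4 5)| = 14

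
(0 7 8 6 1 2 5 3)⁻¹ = (0 3 5 2 1 6 8 7)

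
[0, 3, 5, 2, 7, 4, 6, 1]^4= [0, 4, 1, 7, 2, 3, 6, 5]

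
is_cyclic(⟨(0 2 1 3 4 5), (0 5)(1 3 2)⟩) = no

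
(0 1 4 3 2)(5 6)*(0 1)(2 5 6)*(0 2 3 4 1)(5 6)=(0 2)(3 6 5)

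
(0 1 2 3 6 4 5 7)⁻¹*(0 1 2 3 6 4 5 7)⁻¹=(0 5 6 2)(1 7 4 3)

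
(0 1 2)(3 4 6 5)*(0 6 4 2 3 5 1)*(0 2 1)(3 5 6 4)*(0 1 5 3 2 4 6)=(0 4 2 6 1 3 5)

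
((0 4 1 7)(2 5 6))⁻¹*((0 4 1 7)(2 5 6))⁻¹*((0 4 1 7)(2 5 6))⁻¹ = (0 4 1 7)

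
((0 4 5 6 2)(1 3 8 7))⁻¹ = (0 2 6 5 4)(1 7 8 3)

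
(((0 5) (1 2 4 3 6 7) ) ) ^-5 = (0 5) (1 2 4 3 6 7) 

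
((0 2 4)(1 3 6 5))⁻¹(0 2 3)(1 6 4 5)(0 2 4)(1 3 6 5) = (0 1 3 5)(2 4 6)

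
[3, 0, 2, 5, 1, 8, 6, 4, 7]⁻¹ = [1, 4, 2, 0, 7, 3, 6, 8, 5]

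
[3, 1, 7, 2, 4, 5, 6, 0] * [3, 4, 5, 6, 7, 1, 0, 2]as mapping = [0→6, 1→4, 2→2, 3→5, 4→7, 5→1, 6→0, 7→3]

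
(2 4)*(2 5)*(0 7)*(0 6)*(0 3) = (0 7 6 3)(2 4 5)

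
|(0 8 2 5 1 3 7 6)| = 8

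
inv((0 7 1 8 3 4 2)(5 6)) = (0 2 4 3 8 1 7)(5 6)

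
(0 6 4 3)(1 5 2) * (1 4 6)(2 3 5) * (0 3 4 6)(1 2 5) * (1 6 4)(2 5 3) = (0 5 1 3 2 4 6)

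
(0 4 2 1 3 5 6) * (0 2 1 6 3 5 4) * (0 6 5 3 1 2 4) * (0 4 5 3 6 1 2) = (0 1 6 5 2 3 4)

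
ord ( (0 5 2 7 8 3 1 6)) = 8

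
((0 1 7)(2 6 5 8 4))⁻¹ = (0 7 1)(2 4 8 5 6)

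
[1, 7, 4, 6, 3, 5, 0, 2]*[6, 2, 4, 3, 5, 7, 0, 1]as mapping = [0→2, 1→1, 2→5, 3→0, 4→3, 5→7, 6→6, 7→4]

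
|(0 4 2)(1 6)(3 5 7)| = 6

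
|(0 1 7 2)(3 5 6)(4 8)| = 12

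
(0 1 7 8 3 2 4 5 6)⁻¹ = (0 6 5 4 2 3 8 7 1)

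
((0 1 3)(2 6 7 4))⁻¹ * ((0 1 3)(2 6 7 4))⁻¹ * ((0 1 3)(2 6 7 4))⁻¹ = (2 6 7 4)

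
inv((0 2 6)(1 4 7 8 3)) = (0 6 2)(1 3 8 7 4)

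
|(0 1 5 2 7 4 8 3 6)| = 9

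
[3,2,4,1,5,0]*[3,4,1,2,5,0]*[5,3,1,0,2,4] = [1,3,4,2,5,0]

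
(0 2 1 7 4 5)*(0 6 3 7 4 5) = (0 2 1 4)(3 7 5 6)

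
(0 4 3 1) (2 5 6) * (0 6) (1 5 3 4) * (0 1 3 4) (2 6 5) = (0 3 2 4) (1 5) 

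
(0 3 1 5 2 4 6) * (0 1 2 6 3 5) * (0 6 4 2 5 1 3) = (0 1 6 3 5 4)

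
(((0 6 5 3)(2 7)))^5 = (0 6 5 3)(2 7)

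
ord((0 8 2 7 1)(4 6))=10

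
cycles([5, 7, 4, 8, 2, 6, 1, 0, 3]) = (0 5 6 1 7)(2 4)(3 8)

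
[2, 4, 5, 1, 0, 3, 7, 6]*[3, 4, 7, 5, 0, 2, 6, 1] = [7, 0, 2, 4, 3, 5, 1, 6]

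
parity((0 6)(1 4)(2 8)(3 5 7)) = odd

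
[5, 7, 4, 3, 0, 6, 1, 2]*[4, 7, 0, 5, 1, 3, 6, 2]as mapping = [0→3, 1→2, 2→1, 3→5, 4→4, 5→6, 6→7, 7→0]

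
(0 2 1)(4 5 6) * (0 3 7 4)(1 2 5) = (0 5 6)(1 3 7 4)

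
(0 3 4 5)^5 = (0 3 4 5)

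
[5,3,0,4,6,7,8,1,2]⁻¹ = [2,7,8,1,3,0,4,5,6]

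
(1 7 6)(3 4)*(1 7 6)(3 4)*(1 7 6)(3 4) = (3 4)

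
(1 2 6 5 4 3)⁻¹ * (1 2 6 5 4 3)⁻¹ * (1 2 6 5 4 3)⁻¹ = (1 5)(2 4)(3 6)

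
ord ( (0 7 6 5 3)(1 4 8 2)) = 20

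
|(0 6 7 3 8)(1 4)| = 10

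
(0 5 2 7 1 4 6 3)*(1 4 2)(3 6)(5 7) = (0 7 4 3)(1 2 5)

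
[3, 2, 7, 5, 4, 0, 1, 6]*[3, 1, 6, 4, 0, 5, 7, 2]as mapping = [0→4, 1→6, 2→2, 3→5, 4→0, 5→3, 6→1, 7→7]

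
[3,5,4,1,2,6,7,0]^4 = [6,0,2,7,4,3,1,5]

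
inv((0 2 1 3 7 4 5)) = (0 5 4 7 3 1 2)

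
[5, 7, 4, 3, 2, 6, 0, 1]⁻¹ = [6, 7, 4, 3, 2, 0, 5, 1]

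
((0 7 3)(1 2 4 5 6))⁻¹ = (0 3 7)(1 6 5 4 2)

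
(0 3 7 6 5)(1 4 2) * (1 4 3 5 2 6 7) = (0 5)(1 3)(2 4 6)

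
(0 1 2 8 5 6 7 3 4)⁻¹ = (0 4 3 7 6 5 8 2 1)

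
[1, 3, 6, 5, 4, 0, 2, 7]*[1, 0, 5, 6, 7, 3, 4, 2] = [0, 6, 4, 3, 7, 1, 5, 2]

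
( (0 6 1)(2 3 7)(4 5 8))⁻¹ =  (0 1 6)(2 7 3)(4 8 5)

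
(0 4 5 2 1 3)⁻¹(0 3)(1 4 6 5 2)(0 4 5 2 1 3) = (0 4)(1 3 5 6 2)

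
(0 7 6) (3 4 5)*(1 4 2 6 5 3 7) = (0 1 4 3 2 6) (5 7) 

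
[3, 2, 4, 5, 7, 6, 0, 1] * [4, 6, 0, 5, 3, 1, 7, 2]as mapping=[0→5, 1→0, 2→3, 3→1, 4→2, 5→7, 6→4, 7→6]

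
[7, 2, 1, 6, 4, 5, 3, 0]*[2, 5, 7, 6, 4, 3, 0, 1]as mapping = [0→1, 1→7, 2→5, 3→0, 4→4, 5→3, 6→6, 7→2]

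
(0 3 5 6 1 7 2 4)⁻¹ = (0 4 2 7 1 6 5 3)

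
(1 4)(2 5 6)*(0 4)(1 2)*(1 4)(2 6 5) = (0 1)(4 6)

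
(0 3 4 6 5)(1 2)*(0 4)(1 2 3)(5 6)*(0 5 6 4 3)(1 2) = (0 2 1)(3 5)(4 6)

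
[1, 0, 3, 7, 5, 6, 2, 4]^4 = [0, 1, 5, 6, 3, 7, 4, 2]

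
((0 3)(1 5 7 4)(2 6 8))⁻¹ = (0 3)(1 4 7 5)(2 8 6)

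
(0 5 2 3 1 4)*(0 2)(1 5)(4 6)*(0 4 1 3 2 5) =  (0 3)(1 6)(4 5)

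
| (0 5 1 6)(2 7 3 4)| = 4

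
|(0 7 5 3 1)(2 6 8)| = 15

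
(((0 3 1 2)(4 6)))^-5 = (0 2 1 3)(4 6)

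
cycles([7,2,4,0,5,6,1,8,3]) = (0 7 8 3) (1 2 4 5 6) 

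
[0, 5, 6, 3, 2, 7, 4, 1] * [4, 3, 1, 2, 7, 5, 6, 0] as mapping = [0→4, 1→5, 2→6, 3→2, 4→1, 5→0, 6→7, 7→3] 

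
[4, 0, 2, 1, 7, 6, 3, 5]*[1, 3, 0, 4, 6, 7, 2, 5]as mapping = [0→6, 1→1, 2→0, 3→3, 4→5, 5→2, 6→4, 7→7]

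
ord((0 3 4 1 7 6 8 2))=8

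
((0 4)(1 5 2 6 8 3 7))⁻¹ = (0 4)(1 7 3 8 6 2 5)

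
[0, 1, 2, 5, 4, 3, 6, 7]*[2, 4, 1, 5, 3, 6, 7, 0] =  [2, 4, 1, 6, 3, 5, 7, 0]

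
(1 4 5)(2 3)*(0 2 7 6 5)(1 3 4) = (0 2 4)(3 7 6 5)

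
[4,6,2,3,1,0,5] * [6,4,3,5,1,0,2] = [1,2,3,5,4,6,0]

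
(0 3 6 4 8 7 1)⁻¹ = (0 1 7 8 4 6 3)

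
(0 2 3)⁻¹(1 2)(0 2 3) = (1 3)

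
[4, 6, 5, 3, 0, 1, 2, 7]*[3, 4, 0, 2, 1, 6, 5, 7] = [1, 5, 6, 2, 3, 4, 0, 7]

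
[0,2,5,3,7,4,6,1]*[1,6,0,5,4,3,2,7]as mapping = [0→1,1→0,2→3,3→5,4→7,5→4,6→2,7→6]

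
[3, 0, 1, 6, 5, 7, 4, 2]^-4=[5, 4, 6, 7, 1, 0, 2, 3]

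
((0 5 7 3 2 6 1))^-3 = (0 2 5 6 7 1 3)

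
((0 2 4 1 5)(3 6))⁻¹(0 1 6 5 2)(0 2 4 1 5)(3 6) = (0 4 2 5 3)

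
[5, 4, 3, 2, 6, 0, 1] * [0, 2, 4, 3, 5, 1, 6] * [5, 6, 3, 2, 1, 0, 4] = [6, 0, 2, 1, 4, 5, 3]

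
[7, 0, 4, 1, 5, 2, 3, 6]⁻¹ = [1, 3, 5, 6, 2, 4, 7, 0]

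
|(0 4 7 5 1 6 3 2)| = 8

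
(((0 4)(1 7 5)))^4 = (1 7 5)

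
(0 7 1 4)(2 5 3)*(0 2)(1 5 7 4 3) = (0 4 2 7 5 1 3)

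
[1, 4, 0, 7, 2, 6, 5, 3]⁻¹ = [2, 0, 4, 7, 1, 6, 5, 3]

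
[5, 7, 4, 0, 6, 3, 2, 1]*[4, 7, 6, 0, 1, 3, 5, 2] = [3, 2, 1, 4, 5, 0, 6, 7]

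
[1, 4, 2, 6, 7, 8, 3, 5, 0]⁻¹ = [8, 0, 2, 6, 1, 7, 3, 4, 5]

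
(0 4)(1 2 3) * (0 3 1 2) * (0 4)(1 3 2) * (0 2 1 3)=(0 2)(1 4)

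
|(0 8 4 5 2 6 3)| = 7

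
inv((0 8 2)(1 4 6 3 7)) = (0 2 8)(1 7 3 6 4)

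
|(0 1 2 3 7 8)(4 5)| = 6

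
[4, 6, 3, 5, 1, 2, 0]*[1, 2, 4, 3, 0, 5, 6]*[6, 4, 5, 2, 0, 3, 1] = [6, 1, 2, 3, 5, 0, 4]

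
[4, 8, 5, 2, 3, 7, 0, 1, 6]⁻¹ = [6, 7, 3, 4, 0, 2, 8, 5, 1]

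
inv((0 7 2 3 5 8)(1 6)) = (0 8 5 3 2 7)(1 6)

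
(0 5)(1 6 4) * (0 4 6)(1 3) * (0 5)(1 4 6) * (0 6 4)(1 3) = (0 6 3)(1 5 4)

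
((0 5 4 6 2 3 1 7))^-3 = (0 3 4 7 2 5 1 6)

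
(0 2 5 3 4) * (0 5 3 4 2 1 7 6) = (0 1 7 6)(2 3)(4 5)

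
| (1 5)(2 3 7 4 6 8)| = 6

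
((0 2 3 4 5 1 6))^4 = (0 5 2 1 3 6 4)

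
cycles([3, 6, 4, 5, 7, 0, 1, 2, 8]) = (0 3 5)(1 6)(2 4 7)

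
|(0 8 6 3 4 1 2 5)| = 8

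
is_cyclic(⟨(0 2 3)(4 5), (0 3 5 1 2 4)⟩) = no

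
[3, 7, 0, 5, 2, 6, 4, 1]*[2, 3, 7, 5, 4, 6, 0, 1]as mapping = [0→5, 1→1, 2→2, 3→6, 4→7, 5→0, 6→4, 7→3]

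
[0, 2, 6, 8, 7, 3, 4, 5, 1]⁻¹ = [0, 8, 1, 5, 6, 7, 2, 4, 3]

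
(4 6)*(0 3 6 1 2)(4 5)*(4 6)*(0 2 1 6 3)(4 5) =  (3 5)(4 6)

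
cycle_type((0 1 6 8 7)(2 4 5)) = 3.5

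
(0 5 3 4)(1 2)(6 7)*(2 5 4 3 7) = (0 4)(1 5 7 6 2)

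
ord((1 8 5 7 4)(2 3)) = 10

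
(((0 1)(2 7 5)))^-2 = (2 7 5)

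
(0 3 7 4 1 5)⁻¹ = (0 5 1 4 7 3)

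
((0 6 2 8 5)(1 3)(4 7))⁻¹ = (0 5 8 2 6)(1 3)(4 7)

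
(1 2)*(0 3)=(0 3)(1 2)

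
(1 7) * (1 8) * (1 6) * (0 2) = (0 2)(1 7 8 6)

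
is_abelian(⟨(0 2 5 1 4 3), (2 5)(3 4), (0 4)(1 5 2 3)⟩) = no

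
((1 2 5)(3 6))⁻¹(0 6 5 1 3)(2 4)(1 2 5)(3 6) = (0 3 1 2 6)(4 5)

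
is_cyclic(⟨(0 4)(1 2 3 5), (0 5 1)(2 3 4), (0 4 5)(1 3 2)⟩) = no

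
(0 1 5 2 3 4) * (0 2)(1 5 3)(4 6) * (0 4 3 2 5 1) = (0 1 2)(3 6)(4 5)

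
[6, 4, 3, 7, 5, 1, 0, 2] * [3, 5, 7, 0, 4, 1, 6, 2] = [6, 4, 0, 2, 1, 5, 3, 7]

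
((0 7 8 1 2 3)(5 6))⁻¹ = (0 3 2 1 8 7)(5 6)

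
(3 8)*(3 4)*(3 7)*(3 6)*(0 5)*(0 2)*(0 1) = (0 5 2 1)(3 8 4 7 6)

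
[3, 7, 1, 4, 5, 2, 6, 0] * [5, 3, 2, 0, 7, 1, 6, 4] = [0, 4, 3, 7, 1, 2, 6, 5]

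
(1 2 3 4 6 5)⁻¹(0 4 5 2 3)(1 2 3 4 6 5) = (0 6 1 3 4)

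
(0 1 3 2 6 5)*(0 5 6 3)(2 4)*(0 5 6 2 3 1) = (1 5 6 2)(3 4)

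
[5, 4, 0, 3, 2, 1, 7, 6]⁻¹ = [2, 5, 4, 3, 1, 0, 7, 6]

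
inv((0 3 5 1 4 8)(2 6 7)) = (0 8 4 1 5 3)(2 7 6)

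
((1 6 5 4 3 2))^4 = (1 3 5)(2 4 6)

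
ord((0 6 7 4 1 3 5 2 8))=9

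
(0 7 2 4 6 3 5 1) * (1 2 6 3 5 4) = (0 7 6 5 2 1)(3 4)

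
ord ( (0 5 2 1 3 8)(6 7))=6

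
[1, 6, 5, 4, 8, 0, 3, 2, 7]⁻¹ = [5, 0, 7, 6, 3, 2, 1, 8, 4]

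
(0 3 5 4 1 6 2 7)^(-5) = (0 4 2 3 1 7 5 6)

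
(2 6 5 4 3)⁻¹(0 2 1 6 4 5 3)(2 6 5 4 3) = (0 6 1 5 3 4 2)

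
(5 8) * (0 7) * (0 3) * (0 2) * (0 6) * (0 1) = (0 7 3 2 6 1) (5 8) 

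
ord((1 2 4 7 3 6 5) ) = 7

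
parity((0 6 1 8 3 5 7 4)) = odd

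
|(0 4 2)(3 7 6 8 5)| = 15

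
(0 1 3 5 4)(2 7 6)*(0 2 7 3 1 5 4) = (0 5)(2 3 4)(6 7)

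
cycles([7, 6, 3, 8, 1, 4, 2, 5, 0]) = (0 7 5 4 1 6 2 3 8)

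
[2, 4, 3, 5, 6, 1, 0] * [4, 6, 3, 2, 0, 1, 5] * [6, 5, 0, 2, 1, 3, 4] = [2, 6, 0, 5, 3, 4, 1]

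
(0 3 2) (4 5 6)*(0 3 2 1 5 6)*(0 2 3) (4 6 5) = (0 3 1 4 5 2) 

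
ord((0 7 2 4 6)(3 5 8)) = 15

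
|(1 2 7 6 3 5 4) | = 7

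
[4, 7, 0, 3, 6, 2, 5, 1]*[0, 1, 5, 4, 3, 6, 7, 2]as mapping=[0→3, 1→2, 2→0, 3→4, 4→7, 5→5, 6→6, 7→1]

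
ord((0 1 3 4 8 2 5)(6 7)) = 14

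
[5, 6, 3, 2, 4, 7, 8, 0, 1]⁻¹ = [7, 8, 3, 2, 4, 0, 1, 5, 6]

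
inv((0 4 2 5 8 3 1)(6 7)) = (0 1 3 8 5 2 4)(6 7)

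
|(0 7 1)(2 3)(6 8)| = 6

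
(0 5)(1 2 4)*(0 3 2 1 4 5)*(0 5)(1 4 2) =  (0 5 3 1 4 2)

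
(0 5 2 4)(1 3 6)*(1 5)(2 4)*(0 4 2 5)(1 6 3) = (0 6)(2 5)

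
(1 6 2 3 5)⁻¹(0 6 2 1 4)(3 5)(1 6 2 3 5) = (0 2 3 6 4)(1 5)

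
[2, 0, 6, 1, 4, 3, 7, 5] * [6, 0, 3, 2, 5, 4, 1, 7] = [3, 6, 1, 0, 5, 2, 7, 4]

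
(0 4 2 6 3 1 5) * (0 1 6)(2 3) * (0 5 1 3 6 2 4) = (2 5 3)(4 6)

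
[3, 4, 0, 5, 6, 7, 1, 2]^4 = [2, 4, 7, 0, 6, 3, 1, 5]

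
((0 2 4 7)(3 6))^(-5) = (0 7 4 2)(3 6)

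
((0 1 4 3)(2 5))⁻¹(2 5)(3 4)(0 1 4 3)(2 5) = (0 3)(2 5)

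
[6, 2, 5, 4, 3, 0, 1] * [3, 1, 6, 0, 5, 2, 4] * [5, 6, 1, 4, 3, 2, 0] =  [3, 0, 1, 2, 5, 4, 6]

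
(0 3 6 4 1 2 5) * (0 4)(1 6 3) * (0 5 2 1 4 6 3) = (0 4 3)(5 6)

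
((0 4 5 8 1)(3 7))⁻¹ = (0 1 8 5 4)(3 7)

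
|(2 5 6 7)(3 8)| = 4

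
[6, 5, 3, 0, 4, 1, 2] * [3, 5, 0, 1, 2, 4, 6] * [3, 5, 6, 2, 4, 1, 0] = [0, 4, 5, 2, 6, 1, 3]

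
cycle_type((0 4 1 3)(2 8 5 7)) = 4^2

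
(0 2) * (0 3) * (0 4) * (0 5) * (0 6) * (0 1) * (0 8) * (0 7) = (0 2 3 4 5 6 1 8 7)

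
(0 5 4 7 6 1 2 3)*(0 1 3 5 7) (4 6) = (0 7 4) (1 2 5 6 3) 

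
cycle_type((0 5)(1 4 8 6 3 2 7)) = 2.7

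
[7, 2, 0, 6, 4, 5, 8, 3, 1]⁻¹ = [2, 8, 1, 7, 4, 5, 3, 0, 6]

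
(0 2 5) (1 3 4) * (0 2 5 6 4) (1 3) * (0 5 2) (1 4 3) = (0 2 6 3 5) (1 4) 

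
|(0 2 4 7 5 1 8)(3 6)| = 14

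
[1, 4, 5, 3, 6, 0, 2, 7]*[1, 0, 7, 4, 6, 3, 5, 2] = [0, 6, 3, 4, 5, 1, 7, 2]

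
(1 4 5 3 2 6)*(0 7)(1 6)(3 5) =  (0 7)(1 4 3 2)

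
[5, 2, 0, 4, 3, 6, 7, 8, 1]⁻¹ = [2, 8, 1, 4, 3, 0, 5, 6, 7]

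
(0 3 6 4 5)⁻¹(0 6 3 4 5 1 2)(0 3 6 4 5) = (0 1 2 3 4 6 5)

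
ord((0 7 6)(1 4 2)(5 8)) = 6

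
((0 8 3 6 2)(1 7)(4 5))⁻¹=(0 2 6 3 8)(1 7)(4 5)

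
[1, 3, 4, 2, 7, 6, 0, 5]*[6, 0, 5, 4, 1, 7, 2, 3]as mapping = [0→0, 1→4, 2→1, 3→5, 4→3, 5→2, 6→6, 7→7]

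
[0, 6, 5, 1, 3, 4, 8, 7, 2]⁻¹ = [0, 3, 8, 4, 5, 2, 1, 7, 6]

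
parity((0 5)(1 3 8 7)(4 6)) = odd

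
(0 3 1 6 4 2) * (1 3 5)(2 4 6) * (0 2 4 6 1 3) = (0 5 3)(1 4 6)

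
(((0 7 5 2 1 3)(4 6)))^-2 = (0 1 5)(2 7 3)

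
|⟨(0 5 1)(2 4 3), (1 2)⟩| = 24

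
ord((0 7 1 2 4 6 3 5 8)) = 9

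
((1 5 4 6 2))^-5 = ()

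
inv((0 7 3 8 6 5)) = (0 5 6 8 3 7)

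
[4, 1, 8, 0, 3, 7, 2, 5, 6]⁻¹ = [3, 1, 6, 4, 0, 7, 8, 5, 2]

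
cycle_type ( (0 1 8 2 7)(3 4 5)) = 3.5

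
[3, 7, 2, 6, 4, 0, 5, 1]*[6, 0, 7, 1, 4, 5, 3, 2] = [1, 2, 7, 3, 4, 6, 5, 0]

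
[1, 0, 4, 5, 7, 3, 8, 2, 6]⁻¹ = [1, 0, 7, 5, 2, 3, 8, 4, 6]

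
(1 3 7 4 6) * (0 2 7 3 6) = (0 2 7 4)(1 6)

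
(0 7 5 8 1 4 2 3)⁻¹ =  (0 3 2 4 1 8 5 7)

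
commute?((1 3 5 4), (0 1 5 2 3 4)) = no:(1 3 5 4) * (0 1 5 2 3 4) = (0 1 4 5)(2 3), (0 1 5 2 3 4) * (1 3 5 4) = (0 3 1 4)(2 5)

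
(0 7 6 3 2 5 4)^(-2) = (0 5 3 7 4 2 6)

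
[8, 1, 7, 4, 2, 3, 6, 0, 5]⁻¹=[7, 1, 4, 5, 3, 8, 6, 2, 0]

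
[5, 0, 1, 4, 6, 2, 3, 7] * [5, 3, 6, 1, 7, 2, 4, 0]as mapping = [0→2, 1→5, 2→3, 3→7, 4→4, 5→6, 6→1, 7→0]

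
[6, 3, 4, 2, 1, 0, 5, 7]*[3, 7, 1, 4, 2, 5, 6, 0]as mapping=[0→6, 1→4, 2→2, 3→1, 4→7, 5→3, 6→5, 7→0]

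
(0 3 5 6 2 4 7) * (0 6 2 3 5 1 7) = (0 5 2 4)(1 7 6 3)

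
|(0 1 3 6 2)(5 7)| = 10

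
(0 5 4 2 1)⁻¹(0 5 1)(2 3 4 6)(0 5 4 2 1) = (0 5 4)(1 3 2 6)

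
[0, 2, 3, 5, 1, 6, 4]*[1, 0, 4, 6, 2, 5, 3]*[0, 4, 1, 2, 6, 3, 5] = [4, 6, 5, 3, 0, 2, 1]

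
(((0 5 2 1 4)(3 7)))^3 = (0 1 5 4 2)(3 7)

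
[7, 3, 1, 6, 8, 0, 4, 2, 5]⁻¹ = [5, 2, 7, 1, 6, 8, 3, 0, 4]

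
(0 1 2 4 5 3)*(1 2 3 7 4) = (0 2 1 3) (4 5 7) 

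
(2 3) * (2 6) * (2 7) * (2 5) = (2 3 6 7 5)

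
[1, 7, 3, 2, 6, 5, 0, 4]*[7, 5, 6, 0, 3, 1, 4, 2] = [5, 2, 0, 6, 4, 1, 7, 3]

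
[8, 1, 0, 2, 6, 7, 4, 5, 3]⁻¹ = [2, 1, 3, 8, 6, 7, 4, 5, 0]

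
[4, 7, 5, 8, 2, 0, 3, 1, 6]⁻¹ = [5, 7, 4, 6, 0, 2, 8, 1, 3]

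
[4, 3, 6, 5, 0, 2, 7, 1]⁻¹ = [4, 7, 5, 1, 0, 3, 2, 6]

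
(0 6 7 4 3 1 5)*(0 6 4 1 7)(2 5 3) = (0 4 2 5 6)(1 3 7)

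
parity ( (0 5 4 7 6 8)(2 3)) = even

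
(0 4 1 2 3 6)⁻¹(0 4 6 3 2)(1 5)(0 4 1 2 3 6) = (0 6 3 4 1)(2 5)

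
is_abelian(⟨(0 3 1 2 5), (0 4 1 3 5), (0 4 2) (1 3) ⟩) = no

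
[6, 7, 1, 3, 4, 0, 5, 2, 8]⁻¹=[5, 2, 7, 3, 4, 6, 0, 1, 8]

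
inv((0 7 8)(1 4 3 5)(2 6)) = (0 8 7)(1 5 3 4)(2 6)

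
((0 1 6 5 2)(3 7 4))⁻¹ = (0 2 5 6 1)(3 4 7)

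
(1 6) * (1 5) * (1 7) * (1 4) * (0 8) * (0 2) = (0 8 2)(1 6 5 7 4)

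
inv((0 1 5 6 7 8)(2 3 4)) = (0 8 7 6 5 1)(2 4 3)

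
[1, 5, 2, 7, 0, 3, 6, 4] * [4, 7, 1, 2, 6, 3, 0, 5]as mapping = [0→7, 1→3, 2→1, 3→5, 4→4, 5→2, 6→0, 7→6]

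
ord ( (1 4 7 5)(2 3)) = 4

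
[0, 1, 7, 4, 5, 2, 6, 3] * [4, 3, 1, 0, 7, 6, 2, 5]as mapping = [0→4, 1→3, 2→5, 3→7, 4→6, 5→1, 6→2, 7→0]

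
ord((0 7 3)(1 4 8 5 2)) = 15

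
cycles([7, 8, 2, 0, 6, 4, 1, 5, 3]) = (0 7 5 4 6 1 8 3)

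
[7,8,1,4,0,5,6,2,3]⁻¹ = [4,2,7,8,3,5,6,0,1]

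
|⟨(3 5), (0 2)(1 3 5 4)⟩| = 48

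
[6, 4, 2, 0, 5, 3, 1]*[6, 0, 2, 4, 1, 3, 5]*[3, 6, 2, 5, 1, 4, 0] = [4, 6, 2, 0, 5, 1, 3]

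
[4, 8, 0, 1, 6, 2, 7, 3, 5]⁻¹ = [2, 3, 5, 7, 0, 8, 4, 6, 1]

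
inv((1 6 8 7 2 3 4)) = (1 4 3 2 7 8 6)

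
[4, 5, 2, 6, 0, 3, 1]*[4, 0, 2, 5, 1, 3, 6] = [1, 3, 2, 6, 4, 5, 0]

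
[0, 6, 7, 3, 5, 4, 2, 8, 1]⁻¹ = [0, 8, 6, 3, 5, 4, 1, 2, 7]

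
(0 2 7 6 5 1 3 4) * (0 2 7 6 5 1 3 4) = (0 7 5 3) (1 4 2 6) 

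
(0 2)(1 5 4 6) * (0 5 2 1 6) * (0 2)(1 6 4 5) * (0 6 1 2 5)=(0 1 6 4 5)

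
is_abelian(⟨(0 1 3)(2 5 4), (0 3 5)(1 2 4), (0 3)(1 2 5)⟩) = no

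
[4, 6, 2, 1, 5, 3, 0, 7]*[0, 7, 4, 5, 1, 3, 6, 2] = [1, 6, 4, 7, 3, 5, 0, 2]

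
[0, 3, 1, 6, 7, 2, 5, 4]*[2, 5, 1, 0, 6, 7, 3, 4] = [2, 0, 5, 3, 4, 1, 7, 6]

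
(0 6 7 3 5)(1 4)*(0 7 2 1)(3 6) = (0 3 5 7 6 2 1 4)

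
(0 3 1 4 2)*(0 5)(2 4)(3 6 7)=(0 6 7 3 1 2 5)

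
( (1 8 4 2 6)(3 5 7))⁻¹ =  (1 6 2 4 8)(3 7 5)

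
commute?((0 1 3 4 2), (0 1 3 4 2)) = yes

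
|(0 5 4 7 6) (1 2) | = 10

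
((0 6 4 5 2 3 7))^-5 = (0 4 2 7 6 5 3)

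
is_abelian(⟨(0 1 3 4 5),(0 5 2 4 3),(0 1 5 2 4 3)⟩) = no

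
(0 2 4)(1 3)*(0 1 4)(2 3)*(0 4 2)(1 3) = (0 1)(2 4 3)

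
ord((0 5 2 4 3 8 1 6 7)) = 9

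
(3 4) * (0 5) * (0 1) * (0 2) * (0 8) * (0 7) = (0 5 1 2 8 7)(3 4)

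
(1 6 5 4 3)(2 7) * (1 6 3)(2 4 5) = (1 3 6 2 7 4)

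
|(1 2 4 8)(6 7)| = 4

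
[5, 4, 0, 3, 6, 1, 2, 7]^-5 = [5, 4, 0, 3, 6, 1, 2, 7]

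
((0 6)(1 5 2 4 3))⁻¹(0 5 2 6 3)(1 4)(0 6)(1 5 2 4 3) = (0 1 6 2 4)(3 5)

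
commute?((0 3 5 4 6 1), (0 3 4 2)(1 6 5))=no:(0 3 5 4 6 1)*(0 3 4 2)(1 6 5)=(0 4 5 2)(1 3), (0 3 4 2)(1 6 5)*(0 3 5 4 6 1)=(0 5)(2 3 6 4)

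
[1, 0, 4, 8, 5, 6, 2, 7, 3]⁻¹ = [1, 0, 6, 8, 2, 4, 5, 7, 3]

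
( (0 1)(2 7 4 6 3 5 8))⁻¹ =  (0 1)(2 8 5 3 6 4 7)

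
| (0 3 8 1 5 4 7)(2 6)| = 14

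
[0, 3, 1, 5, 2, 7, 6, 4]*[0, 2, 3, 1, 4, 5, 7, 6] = [0, 1, 2, 5, 3, 6, 7, 4]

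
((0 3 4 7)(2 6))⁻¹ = (0 7 4 3)(2 6)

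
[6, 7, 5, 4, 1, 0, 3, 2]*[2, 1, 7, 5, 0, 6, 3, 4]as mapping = [0→3, 1→4, 2→6, 3→0, 4→1, 5→2, 6→5, 7→7]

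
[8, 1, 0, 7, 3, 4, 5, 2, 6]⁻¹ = [2, 1, 7, 4, 5, 6, 8, 3, 0]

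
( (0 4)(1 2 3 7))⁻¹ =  (0 4)(1 7 3 2)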